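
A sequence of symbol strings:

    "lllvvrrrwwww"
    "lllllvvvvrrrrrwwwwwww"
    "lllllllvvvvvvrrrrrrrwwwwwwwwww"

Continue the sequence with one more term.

lllllllllvvvvvvvvrrrrrrrrrwwwwwwwwwwwww

Reading off run lengths: l runs 3, 5, 7; v runs 2, 4, 6; r runs 3, 5, 7; w runs 4, 7, 10 — each is linear in n (n = 1, 2, …).
Setting n = 4 gives 9, 8, 9, 13 characters in each block.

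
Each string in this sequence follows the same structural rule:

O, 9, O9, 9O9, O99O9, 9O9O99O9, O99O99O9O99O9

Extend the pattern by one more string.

This is a Fibonacci-style word recurrence s(k) = s(k−2)·s(k−1): e.g. O·9 = O9.
So term 8 is 9O9O99O9·O99O99O9O99O9.

9O9O99O9O99O99O9O99O9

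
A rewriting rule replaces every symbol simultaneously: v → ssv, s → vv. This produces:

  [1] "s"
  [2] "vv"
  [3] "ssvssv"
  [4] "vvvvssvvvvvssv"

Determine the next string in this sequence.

φ(vvvvssvvvvvssv) expands symbol-by-symbol to ssv ssv ssv ssv vv vv ssv ssv ssv ssv ssv vv vv ssv; joining the 14 pieces gives the next term.

ssvssvssvssvvvvvssvssvssvssvssvvvvvssv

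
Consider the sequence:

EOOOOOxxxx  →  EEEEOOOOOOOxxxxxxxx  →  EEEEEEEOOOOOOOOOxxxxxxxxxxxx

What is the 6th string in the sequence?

Reading off run lengths: E runs 1, 4, 7; O runs 5, 7, 9; x runs 4, 8, 12 — each is linear in n (n = 1, 2, …).
Setting n = 6 gives 16, 15, 24 characters in each block.

EEEEEEEEEEEEEEEEOOOOOOOOOOOOOOOxxxxxxxxxxxxxxxxxxxxxxxx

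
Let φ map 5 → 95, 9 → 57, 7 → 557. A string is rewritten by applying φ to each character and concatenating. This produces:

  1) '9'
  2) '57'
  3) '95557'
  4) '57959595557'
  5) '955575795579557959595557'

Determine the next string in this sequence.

Rewriting the 24 symbols of 955575795579557959595557 one by one yields 57 95 95 95 557 95 557 57 95 95 557 57 95 95 557 57 95 57 95 57 95 95 95 557; concatenated:

57959595557955575795955575795955575795579557959595557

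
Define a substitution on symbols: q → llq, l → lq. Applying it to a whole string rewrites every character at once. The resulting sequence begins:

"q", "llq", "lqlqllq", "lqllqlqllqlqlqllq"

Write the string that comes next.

lqllqlqlqllqlqllqlqlqllqlqllqlqllqlqlqllq

Applying the rule to each of the 17 symbols of lqllqlqllqlqlqllq gives the pieces lq llq lq lq llq lq llq lq lq llq lq llq lq llq lq lq llq, which concatenate to the answer.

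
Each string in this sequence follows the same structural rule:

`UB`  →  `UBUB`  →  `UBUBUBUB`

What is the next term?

Every step duplicates the string.
So the next term is two copies of UBUBUBUB.

UBUBUBUBUBUBUBUB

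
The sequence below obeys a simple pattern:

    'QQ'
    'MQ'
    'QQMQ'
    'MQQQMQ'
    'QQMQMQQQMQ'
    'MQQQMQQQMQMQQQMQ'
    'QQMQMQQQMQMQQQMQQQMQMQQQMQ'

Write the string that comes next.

MQQQMQQQMQMQQQMQQQMQMQQQMQMQQQMQQQMQMQQQMQ

Each term (from the third on) is the two preceding terms concatenated in order: term 3 = QQ·MQ = QQMQ.
So term 8 is MQQQMQQQMQMQQQMQ·QQMQMQQQMQMQQQMQQQMQMQQQMQ.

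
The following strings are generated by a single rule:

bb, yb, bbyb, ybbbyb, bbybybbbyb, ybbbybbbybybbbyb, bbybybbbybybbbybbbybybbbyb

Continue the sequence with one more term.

This is a Fibonacci-style word recurrence s(k) = s(k−2)·s(k−1): e.g. bb·yb = bbyb.
So term 8 is ybbbybbbybybbbyb·bbybybbbybybbbybbbybybbbyb.

ybbbybbbybybbbybbbybybbbybybbbybbbybybbbyb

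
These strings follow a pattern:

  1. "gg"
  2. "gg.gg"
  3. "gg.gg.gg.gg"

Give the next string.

Every step duplicates the string with '.' between the halves.
Doubling gg.gg.gg.gg with '.' between the halves:

gg.gg.gg.gg.gg.gg.gg.gg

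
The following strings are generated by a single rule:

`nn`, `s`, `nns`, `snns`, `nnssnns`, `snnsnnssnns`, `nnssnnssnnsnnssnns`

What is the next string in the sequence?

Each term (from the third on) is the two preceding terms concatenated in order: term 3 = nn·s = nns.
So term 8 is snnsnnssnns·nnssnnssnnsnnssnns.

snnsnnssnnsnnssnnssnnsnnssnns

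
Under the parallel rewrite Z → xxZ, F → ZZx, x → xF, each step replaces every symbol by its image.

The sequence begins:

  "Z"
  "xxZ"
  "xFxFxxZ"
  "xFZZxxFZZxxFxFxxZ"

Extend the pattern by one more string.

Replace each of the 17 characters of xFZZxxFZZxxFxFxxZ in place — xF ZZx xxZ xxZ xF xF ZZx xxZ xxZ xF xF ZZx xF ZZx xF xF xxZ — and concatenate.

xFZZxxxZxxZxFxFZZxxxZxxZxFxFZZxxFZZxxFxFxxZ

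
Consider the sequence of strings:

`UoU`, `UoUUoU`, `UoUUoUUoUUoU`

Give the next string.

s(k+1) = s(k)·s(k) — each term doubles the last.
Doubling UoUUoUUoUUoU:

UoUUoUUoUUoUUoUUoUUoUUoU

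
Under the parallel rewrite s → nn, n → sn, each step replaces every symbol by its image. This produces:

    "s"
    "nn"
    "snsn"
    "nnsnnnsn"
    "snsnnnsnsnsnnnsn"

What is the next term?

φ(snsnnnsnsnsnnnsn) expands symbol-by-symbol to nn sn nn sn sn sn nn sn nn sn nn sn sn sn nn sn; joining the 16 pieces gives the next term.

nnsnnnsnsnsnnnsnnnsnnnsnsnsnnnsn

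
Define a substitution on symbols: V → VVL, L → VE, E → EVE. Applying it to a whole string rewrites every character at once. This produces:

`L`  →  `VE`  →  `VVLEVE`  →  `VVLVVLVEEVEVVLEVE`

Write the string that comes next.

VVLVVLVEVVLVVLVEVVLEVEEVEVVLEVEVVLVVLVEEVEVVLEVE

Replace each of the 17 characters of VVLVVLVEEVEVVLEVE in place — VVL VVL VE VVL VVL VE VVL EVE EVE VVL EVE VVL VVL VE EVE VVL EVE — and concatenate.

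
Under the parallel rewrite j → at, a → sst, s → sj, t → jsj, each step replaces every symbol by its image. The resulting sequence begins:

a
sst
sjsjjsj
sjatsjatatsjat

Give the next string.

φ(sjatsjatatsjat) expands symbol-by-symbol to sj at sst jsj sj at sst jsj sst jsj sj at sst jsj; joining the 14 pieces gives the next term.

sjatsstjsjsjatsstjsjsstjsjsjatsstjsj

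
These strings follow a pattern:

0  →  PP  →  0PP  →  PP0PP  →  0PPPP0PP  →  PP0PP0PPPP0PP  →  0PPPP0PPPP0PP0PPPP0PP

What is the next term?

Each term (from the third on) is the two preceding terms concatenated in order: term 3 = 0·PP = 0PP.
Continuing: PP0PP0PPPP0PP · 0PPPP0PPPP0PP0PPPP0PP gives term 8.

PP0PP0PPPP0PP0PPPP0PPPP0PP0PPPP0PP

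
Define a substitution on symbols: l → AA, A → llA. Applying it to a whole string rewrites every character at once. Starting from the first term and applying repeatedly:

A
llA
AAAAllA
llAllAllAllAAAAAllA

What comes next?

AAAAllAAAAAllAAAAAllAAAAAllAllAllAllAllAAAAAllA

φ(llAllAllAllAAAAAllA) expands symbol-by-symbol to AA AA llA AA AA llA AA AA llA AA AA llA llA llA llA llA AA AA llA; joining the 19 pieces gives the next term.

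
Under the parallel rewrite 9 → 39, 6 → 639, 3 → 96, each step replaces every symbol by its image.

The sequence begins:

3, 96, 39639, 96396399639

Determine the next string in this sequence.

3963996396399639396399639

Rewriting each symbol of 96396399639: 9→39, 6→639, 3→96, 9→39, 6→639, 3→96, 9→39, 9→39, 6→639, 3→96, 9→39, which concatenates to 39 639 96 39 639 96 39 39 639 96 39.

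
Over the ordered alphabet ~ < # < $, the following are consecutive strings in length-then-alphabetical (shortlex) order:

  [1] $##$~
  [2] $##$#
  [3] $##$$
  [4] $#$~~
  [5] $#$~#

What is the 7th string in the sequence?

$#$#~

Stepping forward 2 times from $#$~#: $#$~# → $#$~$, then the target.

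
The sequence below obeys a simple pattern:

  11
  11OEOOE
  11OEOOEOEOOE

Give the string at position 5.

11OEOOEOEOOEOEOOEOEOOE

Every step adds OEOOE to the end: s(k+1) = s(k)·OEOOE.
From 11OEOOEOEOOE, 2 further steps: 11OEOOEOEOOE → 11OEOOEOEOOEOEOOE → (answer).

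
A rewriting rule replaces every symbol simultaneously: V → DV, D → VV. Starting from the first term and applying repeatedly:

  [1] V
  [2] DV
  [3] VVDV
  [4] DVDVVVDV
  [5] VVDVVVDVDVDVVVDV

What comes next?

Applying the rule to each of the 16 symbols of VVDVVVDVDVDVVVDV gives the pieces DV DV VV DV DV DV VV DV VV DV VV DV DV DV VV DV, which concatenate to the answer.

DVDVVVDVDVDVVVDVVVDVVVDVDVDVVVDV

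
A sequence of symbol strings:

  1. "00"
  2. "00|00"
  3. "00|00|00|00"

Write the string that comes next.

00|00|00|00|00|00|00|00

Every step duplicates the string with '|' between the halves.
So the next term is two copies of 00|00|00|00 with '|' between the halves.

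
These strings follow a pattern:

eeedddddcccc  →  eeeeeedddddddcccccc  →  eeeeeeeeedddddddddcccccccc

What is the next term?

eeeeeeeeeeeedddddddddddcccccccccc

Reading off run lengths: e runs 3, 6, 9; d runs 5, 7, 9; c runs 4, 6, 8 — each is linear in n (n = 1, 2, …).
At n = 4 the blocks have lengths 12, 11, 10.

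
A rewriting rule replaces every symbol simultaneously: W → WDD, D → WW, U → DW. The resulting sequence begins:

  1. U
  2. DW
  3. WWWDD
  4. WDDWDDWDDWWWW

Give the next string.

WDDWWWWWDDWWWWWDDWWWWWDDWDDWDDWDD

φ(WDDWDDWDDWWWW) expands symbol-by-symbol to WDD WW WW WDD WW WW WDD WW WW WDD WDD WDD WDD; joining the 13 pieces gives the next term.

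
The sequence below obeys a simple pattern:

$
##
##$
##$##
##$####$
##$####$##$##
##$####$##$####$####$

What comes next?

From term 3 onward, concatenate the last term with the second-to-last: ##·$ = ##$, ##$·## = ##$##, …
Continuing: ##$####$##$####$####$ · ##$####$##$## gives term 8.

##$####$##$####$####$##$####$##$##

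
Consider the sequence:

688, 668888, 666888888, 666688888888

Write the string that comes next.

666668888888888

The n-th term is n 6's then 2n 8's (n = 1, 2, …).
For the next term, n = 5, so the run lengths are 5, 10.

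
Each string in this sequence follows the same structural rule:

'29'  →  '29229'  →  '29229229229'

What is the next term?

29229229229229229229229

Every step duplicates the string with '2' between the halves.
So the next term is two copies of 29229229229 with '2' between the halves.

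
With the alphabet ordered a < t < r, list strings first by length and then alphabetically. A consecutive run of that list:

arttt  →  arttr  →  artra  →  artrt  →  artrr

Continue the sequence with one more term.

arraa

Find the rightmost character of artrr below r, bump it to the next letter, and reset everything to its right to a.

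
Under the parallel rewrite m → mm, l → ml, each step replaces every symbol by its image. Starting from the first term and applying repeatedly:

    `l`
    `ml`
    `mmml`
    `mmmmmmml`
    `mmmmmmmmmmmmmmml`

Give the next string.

mmmmmmmmmmmmmmmmmmmmmmmmmmmmmmml

Applying the rule to each of the 16 symbols of mmmmmmmmmmmmmmml gives the pieces mm mm mm mm mm mm mm mm mm mm mm mm mm mm mm ml, which concatenate to the answer.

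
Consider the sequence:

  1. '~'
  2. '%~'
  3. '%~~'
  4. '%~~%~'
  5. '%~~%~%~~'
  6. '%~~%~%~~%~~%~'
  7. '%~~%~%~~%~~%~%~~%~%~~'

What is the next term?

%~~%~%~~%~~%~%~~%~%~~%~~%~%~~%~~%~

From term 3 onward, concatenate the last term with the second-to-last: %~·~ = %~~, %~~·%~ = %~~%~, …
Continuing: %~~%~%~~%~~%~%~~%~%~~ · %~~%~%~~%~~%~ gives term 8.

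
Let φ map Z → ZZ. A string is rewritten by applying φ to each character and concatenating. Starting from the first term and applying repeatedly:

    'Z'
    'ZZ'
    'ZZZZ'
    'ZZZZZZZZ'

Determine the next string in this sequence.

Expanding ZZZZZZZZ: Z→ZZ, Z→ZZ, Z→ZZ, Z→ZZ, Z→ZZ, Z→ZZ, Z→ZZ, Z→ZZ. Concatenated: ZZ ZZ ZZ ZZ ZZ ZZ ZZ ZZ.

ZZZZZZZZZZZZZZZZ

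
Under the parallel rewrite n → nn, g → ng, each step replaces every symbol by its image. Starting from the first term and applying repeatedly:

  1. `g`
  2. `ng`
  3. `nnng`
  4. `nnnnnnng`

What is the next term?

Rewriting each symbol of nnnnnnng: n→nn, n→nn, n→nn, n→nn, n→nn, n→nn, n→nn, g→ng, which concatenates to nn nn nn nn nn nn nn ng.

nnnnnnnnnnnnnnng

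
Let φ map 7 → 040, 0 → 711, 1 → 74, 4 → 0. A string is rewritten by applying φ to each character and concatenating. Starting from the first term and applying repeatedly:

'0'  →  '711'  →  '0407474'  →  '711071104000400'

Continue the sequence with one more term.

0407474711040747471107117117110711711

Replace each of the 15 characters of 711071104000400 in place — 040 74 74 711 040 74 74 711 0 711 711 711 0 711 711 — and concatenate.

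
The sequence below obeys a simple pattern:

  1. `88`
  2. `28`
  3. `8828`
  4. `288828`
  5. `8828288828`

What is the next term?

2888288828288828

This is a Fibonacci-style word recurrence s(k) = s(k−2)·s(k−1): e.g. 88·28 = 8828.
So term 6 is 288828·8828288828.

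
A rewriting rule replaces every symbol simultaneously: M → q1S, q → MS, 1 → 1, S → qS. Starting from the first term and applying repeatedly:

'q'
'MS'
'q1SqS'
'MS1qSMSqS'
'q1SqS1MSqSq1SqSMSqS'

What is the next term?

MS1qSMSqS1q1SqSMSqSMS1qSMSqSq1SqSMSqS

Applying the rule to each of the 19 symbols of q1SqS1MSqSq1SqSMSqS gives the pieces MS 1 qS MS qS 1 q1S qS MS qS MS 1 qS MS qS q1S qS MS qS, which concatenate to the answer.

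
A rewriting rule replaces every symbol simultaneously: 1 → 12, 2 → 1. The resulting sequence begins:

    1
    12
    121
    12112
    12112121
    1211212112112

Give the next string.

Rewriting the 13 symbols of 1211212112112 one by one yields 12 1 12 12 1 12 1 12 12 1 12 12 1; concatenated:

121121211211212112121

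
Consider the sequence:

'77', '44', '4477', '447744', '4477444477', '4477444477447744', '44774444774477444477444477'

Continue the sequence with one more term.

Each term (from the third on) is the previous term followed by the one before it: term 3 = 44·77 = 4477.
The next term joins 44774444774477444477444477 and 4477444477447744.

447744447744774444774444774477444477447744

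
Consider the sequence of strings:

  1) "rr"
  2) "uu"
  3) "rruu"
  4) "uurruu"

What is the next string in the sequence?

This is a Fibonacci-style word recurrence s(k) = s(k−2)·s(k−1): e.g. rr·uu = rruu.
The next term joins rruu and uurruu.

rruuuurruu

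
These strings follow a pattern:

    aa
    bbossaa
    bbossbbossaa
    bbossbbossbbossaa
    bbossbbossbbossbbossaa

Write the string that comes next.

The strings grow by a fixed prefix bboss each time.
One more step from bbossbbossbbossbbossaa gives the answer.

bbossbbossbbossbbossbbossaa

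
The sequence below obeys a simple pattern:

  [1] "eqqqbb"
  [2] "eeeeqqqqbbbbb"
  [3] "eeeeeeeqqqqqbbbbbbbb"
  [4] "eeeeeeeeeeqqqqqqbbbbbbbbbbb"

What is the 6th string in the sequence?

Each string has the form e^{3n-2} q^{n+2} b^{3n-1} (n = 1, 2, …).
At n = 6 the blocks have lengths 16, 8, 17.

eeeeeeeeeeeeeeeeqqqqqqqqbbbbbbbbbbbbbbbbb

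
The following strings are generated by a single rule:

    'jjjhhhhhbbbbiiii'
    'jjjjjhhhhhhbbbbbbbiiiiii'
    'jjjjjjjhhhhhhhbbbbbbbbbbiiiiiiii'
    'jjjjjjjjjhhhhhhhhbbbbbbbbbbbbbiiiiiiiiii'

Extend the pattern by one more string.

Term n consists of 2n-1 j's, followed by n+3 h's, followed by 3n-2 b's, followed by 2n i's, where the shown terms are n = 2, 3, 4, 5.
For the next term, n = 6, so the run lengths are 11, 9, 16, 12.

jjjjjjjjjjjhhhhhhhhhbbbbbbbbbbbbbbbbiiiiiiiiiiii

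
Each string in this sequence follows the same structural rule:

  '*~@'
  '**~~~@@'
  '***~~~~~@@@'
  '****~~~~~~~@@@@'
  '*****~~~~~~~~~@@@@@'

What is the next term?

******~~~~~~~~~~~@@@@@@

The n-th term is n *'s then 2n-1 ~'s then n @'s (n = 1, 2, …).
Setting n = 6 gives 6, 11, 6 characters in each block.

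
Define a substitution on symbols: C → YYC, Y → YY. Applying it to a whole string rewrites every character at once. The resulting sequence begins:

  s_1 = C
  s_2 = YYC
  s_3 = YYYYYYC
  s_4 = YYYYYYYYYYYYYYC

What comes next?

YYYYYYYYYYYYYYYYYYYYYYYYYYYYYYC

Replace each of the 15 characters of YYYYYYYYYYYYYYC in place — YY YY YY YY YY YY YY YY YY YY YY YY YY YY YYC — and concatenate.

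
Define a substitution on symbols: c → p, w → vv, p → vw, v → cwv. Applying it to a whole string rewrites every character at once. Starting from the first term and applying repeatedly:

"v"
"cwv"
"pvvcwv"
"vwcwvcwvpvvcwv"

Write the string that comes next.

cwvvvpvvcwvpvvcwvvwcwvcwvpvvcwv

Replace each of the 14 characters of vwcwvcwvpvvcwv in place — cwv vv p vv cwv p vv cwv vw cwv cwv p vv cwv — and concatenate.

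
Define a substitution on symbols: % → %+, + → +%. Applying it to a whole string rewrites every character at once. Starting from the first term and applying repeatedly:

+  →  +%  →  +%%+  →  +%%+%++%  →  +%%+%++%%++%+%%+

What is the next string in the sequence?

Replace each of the 16 characters of +%%+%++%%++%+%%+ in place — +% %+ %+ +% %+ +% +% %+ %+ +% +% %+ +% %+ %+ +% — and concatenate.

+%%+%++%%++%+%%+%++%+%%++%%+%++%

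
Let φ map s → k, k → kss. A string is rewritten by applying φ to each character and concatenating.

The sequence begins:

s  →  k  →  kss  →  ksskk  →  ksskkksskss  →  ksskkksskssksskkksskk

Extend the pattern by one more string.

Rewriting the 21 symbols of ksskkksskssksskkksskk one by one yields kss k k kss kss kss k k kss k k kss k k kss kss kss k k kss kss; concatenated:

ksskkksskssksskkksskkksskkksskssksskkksskss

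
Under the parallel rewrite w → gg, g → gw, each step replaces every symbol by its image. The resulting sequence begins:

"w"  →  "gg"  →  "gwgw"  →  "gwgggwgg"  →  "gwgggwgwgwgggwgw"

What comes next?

gwgggwgwgwgggwgggwgggwgwgwgggwgg

Applying the rule to each of the 16 symbols of gwgggwgwgwgggwgw gives the pieces gw gg gw gw gw gg gw gg gw gg gw gw gw gg gw gg, which concatenate to the answer.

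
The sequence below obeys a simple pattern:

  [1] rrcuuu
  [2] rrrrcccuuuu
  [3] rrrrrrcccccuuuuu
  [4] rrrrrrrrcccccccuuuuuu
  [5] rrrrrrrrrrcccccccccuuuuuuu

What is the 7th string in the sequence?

rrrrrrrrrrrrrrcccccccccccccuuuuuuuuu

Reading off run lengths: r runs 2, 4, 6, 8, 10; c runs 1, 3, 5, 7, 9; u runs 3, 4, 5, 6, 7 — each is linear in n (n = 1, 2, …).
At n = 7 the blocks have lengths 14, 13, 9.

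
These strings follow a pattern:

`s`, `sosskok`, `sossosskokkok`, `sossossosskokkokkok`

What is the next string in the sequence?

Every step adds sos to the front and kok to the end of the previous string.
Applying this once more to sossossosskokkokkok:

sossossossosskokkokkokkok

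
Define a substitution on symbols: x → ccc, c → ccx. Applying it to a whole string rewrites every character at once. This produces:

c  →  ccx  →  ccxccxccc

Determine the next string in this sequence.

ccxccxcccccxccxcccccxccxccx

Rewriting each symbol of ccxccxccc: c→ccx, c→ccx, x→ccc, c→ccx, c→ccx, x→ccc, c→ccx, c→ccx, c→ccx, which concatenates to ccx ccx ccc ccx ccx ccc ccx ccx ccx.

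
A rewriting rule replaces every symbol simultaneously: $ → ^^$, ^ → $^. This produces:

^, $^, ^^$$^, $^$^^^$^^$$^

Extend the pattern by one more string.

Expanding $^$^^^$^^$$^: $→^^$, ^→$^, $→^^$, ^→$^, ^→$^, ^→$^, $→^^$, ^→$^, ^→$^, $→^^$, $→^^$, ^→$^. Concatenated: ^^$ $^ ^^$ $^ $^ $^ ^^$ $^ $^ ^^$ ^^$ $^.

^^$$^^^$$^$^$^^^$$^$^^^$^^$$^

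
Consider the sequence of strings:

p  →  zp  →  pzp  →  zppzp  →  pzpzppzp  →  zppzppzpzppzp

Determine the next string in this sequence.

From term 3 onward, concatenate the second-to-last term with the last: p·zp = pzp, zp·pzp = zppzp, …
Continuing: pzpzppzp · zppzppzpzppzp gives term 7.

pzpzppzpzppzppzpzppzp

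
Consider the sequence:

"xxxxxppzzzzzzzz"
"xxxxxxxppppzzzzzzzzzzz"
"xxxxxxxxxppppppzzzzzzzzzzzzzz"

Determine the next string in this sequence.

xxxxxxxxxxxppppppppzzzzzzzzzzzzzzzzz

The n-th term is 2n+1 x's then 2n-2 p's then 3n+2 z's, where the shown terms are n = 2, 3, 4.
Setting n = 5 gives 11, 8, 17 characters in each block.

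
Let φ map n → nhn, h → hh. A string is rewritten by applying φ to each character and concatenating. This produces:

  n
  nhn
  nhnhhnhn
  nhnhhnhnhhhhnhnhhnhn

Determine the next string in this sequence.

Rewriting the 20 symbols of nhnhhnhnhhhhnhnhhnhn one by one yields nhn hh nhn hh hh nhn hh nhn hh hh hh hh nhn hh nhn hh hh nhn hh nhn; concatenated:

nhnhhnhnhhhhnhnhhnhnhhhhhhhhnhnhhnhnhhhhnhnhhnhn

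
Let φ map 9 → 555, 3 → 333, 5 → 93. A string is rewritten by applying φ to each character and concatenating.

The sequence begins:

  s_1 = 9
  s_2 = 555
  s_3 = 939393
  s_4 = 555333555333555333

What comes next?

Rewriting the 18 symbols of 555333555333555333 one by one yields 93 93 93 333 333 333 93 93 93 333 333 333 93 93 93 333 333 333; concatenated:

939393333333333939393333333333939393333333333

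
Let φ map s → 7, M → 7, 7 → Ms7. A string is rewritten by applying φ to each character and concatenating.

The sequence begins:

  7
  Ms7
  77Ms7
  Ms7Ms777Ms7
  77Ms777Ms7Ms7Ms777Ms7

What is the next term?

Rewriting the 21 symbols of 77Ms777Ms7Ms7Ms777Ms7 one by one yields Ms7 Ms7 7 7 Ms7 Ms7 Ms7 7 7 Ms7 7 7 Ms7 7 7 Ms7 Ms7 Ms7 7 7 Ms7; concatenated:

Ms7Ms777Ms7Ms7Ms777Ms777Ms777Ms7Ms7Ms777Ms7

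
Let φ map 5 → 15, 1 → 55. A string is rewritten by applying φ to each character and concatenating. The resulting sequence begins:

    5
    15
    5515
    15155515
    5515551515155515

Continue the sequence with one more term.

15155515151555155515551515155515

Applying the rule to each of the 16 symbols of 5515551515155515 gives the pieces 15 15 55 15 15 15 55 15 55 15 55 15 15 15 55 15, which concatenate to the answer.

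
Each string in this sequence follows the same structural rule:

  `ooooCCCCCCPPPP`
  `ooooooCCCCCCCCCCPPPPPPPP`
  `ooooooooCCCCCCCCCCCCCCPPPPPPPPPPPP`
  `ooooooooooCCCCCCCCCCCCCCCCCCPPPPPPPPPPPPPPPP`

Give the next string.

ooooooooooooCCCCCCCCCCCCCCCCCCCCCCPPPPPPPPPPPPPPPPPPPP

Each string has the form o^{2n+2} C^{4n+2} P^{4n} (n = 1, 2, …).
At n = 5 the blocks have lengths 12, 22, 20.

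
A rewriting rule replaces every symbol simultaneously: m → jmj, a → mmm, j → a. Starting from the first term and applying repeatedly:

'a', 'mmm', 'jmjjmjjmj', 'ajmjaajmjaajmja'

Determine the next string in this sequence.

mmmajmjammmmmmajmjammmmmmajmjammm

Replace each of the 15 characters of ajmjaajmjaajmja in place — mmm a jmj a mmm mmm a jmj a mmm mmm a jmj a mmm — and concatenate.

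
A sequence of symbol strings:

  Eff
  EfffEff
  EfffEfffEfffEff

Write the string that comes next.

Each string is two copies of the previous one joined by 'f'.
Doubling EfffEfffEfffEff with 'f' between the halves:

EfffEfffEfffEfffEfffEfffEfffEff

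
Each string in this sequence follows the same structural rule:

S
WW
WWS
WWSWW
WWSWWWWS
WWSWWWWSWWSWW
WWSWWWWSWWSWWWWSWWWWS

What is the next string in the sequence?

WWSWWWWSWWSWWWWSWWWWSWWSWWWWSWWSWW

From term 3 onward, concatenate the last term with the second-to-last: WW·S = WWS, WWS·WW = WWSWW, …
So term 8 is WWSWWWWSWWSWWWWSWWWWS·WWSWWWWSWWSWW.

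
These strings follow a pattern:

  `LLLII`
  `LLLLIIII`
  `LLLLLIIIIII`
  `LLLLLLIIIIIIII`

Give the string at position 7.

The n-th term is n+2 L's then 2n I's (n = 1, 2, …).
At n = 7 the blocks have lengths 9, 14.

LLLLLLLLLIIIIIIIIIIIIII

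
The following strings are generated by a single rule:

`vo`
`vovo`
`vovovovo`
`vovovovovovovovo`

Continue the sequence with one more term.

vovovovovovovovovovovovovovovovo

Every step duplicates the string.
So the next term is two copies of vovovovovovovovo.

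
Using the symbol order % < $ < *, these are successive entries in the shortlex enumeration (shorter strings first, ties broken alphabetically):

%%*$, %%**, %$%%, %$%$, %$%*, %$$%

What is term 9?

Advancing 3 positions from %$$% through %$$% → %$$$ → %$$* reaches term 9.

%$*%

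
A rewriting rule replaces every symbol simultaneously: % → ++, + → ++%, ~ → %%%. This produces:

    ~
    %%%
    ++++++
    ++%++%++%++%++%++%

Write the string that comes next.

Rewriting the 18 symbols of ++%++%++%++%++%++% one by one yields ++% ++% ++ ++% ++% ++ ++% ++% ++ ++% ++% ++ ++% ++% ++ ++% ++% ++; concatenated:

++%++%++++%++%++++%++%++++%++%++++%++%++++%++%++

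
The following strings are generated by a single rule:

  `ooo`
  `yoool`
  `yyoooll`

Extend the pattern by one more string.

Every step adds y to the front and l to the end of the previous string.
Applying this once more to yyoooll:

yyyooolll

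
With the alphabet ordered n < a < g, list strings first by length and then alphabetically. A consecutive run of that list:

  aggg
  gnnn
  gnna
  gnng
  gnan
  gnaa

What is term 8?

gngn

Advancing 2 positions from gnaa through gnaa → gnag reaches term 8.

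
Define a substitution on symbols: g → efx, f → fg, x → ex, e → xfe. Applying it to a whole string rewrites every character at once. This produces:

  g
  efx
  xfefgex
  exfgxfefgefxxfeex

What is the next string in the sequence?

Rewriting the 17 symbols of exfgxfefgefxxfeex one by one yields xfe ex fg efx ex fg xfe fg efx xfe fg ex ex fg xfe xfe ex; concatenated:

xfeexfgefxexfgxfefgefxxfefgexexfgxfexfeex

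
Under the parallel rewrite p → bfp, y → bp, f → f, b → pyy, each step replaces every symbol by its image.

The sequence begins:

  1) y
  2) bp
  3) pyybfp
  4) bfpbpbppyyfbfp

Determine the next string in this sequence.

pyyfbfppyybfppyybfpbfpbpbpfpyyfbfp

Applying the rule to each of the 14 symbols of bfpbpbppyyfbfp gives the pieces pyy f bfp pyy bfp pyy bfp bfp bp bp f pyy f bfp, which concatenate to the answer.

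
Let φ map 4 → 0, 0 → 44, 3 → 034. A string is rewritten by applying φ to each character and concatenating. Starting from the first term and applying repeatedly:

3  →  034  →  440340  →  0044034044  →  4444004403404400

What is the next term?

Applying the rule to each of the 16 symbols of 4444004403404400 gives the pieces 0 0 0 0 44 44 0 0 44 034 0 44 0 0 44 44, which concatenate to the answer.

000044440044034044004444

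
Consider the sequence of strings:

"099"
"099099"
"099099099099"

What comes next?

Every step duplicates the string.
Doubling 099099099099:

099099099099099099099099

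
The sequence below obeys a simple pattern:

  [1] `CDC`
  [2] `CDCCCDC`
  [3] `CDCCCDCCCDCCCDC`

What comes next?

CDCCCDCCCDCCCDCCCDCCCDCCCDCCCDC

s(k+1) = s(k)·C·s(k) — each term doubles the last with 'C' between the halves.
One more doubling of CDCCCDCCCDCCCDC gives the answer.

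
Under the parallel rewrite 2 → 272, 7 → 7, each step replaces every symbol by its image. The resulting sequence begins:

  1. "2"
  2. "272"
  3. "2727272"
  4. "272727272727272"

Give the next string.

Rewriting the 15 symbols of 272727272727272 one by one yields 272 7 272 7 272 7 272 7 272 7 272 7 272 7 272; concatenated:

2727272727272727272727272727272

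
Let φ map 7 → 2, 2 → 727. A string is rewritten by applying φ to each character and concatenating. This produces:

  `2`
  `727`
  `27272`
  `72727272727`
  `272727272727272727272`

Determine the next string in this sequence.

7272727272727272727272727272727272727272727

Applying the rule to each of the 21 symbols of 272727272727272727272 gives the pieces 727 2 727 2 727 2 727 2 727 2 727 2 727 2 727 2 727 2 727 2 727, which concatenate to the answer.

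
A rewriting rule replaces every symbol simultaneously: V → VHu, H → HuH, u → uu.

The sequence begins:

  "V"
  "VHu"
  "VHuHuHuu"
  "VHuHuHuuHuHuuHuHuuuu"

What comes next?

Applying the rule to each of the 20 symbols of VHuHuHuuHuHuuHuHuuuu gives the pieces VHu HuH uu HuH uu HuH uu uu HuH uu HuH uu uu HuH uu HuH uu uu uu uu, which concatenate to the answer.

VHuHuHuuHuHuuHuHuuuuHuHuuHuHuuuuHuHuuHuHuuuuuuuu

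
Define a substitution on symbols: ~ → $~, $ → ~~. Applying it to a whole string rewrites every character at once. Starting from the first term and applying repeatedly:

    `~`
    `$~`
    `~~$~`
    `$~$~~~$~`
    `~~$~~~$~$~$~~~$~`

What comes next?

$~$~~~$~$~$~~~$~~~$~~~$~$~$~~~$~

φ(~~$~~~$~$~$~~~$~) expands symbol-by-symbol to $~ $~ ~~ $~ $~ $~ ~~ $~ ~~ $~ ~~ $~ $~ $~ ~~ $~; joining the 16 pieces gives the next term.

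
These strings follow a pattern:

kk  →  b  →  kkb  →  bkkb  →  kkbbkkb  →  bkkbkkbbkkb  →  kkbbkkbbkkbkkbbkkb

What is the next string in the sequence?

Each term (from the third on) is the two preceding terms concatenated in order: term 3 = kk·b = kkb.
The next term joins bkkbkkbbkkb and kkbbkkbbkkbkkbbkkb.

bkkbkkbbkkbkkbbkkbbkkbkkbbkkb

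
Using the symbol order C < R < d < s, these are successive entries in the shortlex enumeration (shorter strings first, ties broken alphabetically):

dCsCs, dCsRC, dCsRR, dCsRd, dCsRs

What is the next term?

Treat dCsRs as a base-4 numeral over the given alphabet and add one, carrying through any trailing s's.

dCsdC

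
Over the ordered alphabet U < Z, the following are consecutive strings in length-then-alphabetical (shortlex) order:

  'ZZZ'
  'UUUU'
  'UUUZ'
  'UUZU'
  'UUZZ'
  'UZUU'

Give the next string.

Find the rightmost character of UZUU below Z, bump it to the next letter, and reset everything to its right to U.

UZUZ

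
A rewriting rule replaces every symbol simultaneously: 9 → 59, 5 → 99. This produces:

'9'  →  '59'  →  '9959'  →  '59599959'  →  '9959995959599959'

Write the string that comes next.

φ(9959995959599959) expands symbol-by-symbol to 59 59 99 59 59 59 99 59 99 59 99 59 59 59 99 59; joining the 16 pieces gives the next term.

59599959595999599959995959599959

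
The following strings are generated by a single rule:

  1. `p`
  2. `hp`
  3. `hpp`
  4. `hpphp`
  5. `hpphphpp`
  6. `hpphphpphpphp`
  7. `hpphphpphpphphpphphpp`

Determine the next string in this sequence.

hpphphpphpphphpphphpphpphphpphpphp

Each term (from the third on) is the previous term followed by the one before it: term 3 = hp·p = hpp.
Continuing: hpphphpphpphphpphphpp · hpphphpphpphp gives term 8.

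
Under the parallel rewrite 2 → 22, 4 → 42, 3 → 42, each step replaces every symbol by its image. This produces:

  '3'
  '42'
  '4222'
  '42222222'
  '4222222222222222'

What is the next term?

42222222222222222222222222222222

φ(4222222222222222) expands symbol-by-symbol to 42 22 22 22 22 22 22 22 22 22 22 22 22 22 22 22; joining the 16 pieces gives the next term.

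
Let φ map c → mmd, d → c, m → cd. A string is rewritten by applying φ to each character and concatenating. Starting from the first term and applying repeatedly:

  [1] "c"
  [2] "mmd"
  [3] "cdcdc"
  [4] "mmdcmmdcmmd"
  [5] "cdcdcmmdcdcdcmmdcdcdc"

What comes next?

Replace each of the 21 characters of cdcdcmmdcdcdcmmdcdcdc in place — mmd c mmd c mmd cd cd c mmd c mmd c mmd cd cd c mmd c mmd c mmd — and concatenate.

mmdcmmdcmmdcdcdcmmdcmmdcmmdcdcdcmmdcmmdcmmd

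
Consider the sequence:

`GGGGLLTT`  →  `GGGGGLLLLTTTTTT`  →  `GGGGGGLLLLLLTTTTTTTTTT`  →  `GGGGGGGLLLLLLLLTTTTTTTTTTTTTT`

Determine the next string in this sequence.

GGGGGGGGLLLLLLLLLLTTTTTTTTTTTTTTTTTT

Term n consists of n+3 G's, followed by 2n L's, followed by 4n-2 T's (n = 1, 2, …).
For the next term, n = 5, so the run lengths are 8, 10, 18.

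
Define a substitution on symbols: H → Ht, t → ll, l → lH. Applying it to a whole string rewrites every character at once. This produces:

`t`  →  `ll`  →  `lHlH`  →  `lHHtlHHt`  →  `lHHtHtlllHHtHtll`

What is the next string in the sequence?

Rewriting the 16 symbols of lHHtHtlllHHtHtll one by one yields lH Ht Ht ll Ht ll lH lH lH Ht Ht ll Ht ll lH lH; concatenated:

lHHtHtllHtlllHlHlHHtHtllHtlllHlH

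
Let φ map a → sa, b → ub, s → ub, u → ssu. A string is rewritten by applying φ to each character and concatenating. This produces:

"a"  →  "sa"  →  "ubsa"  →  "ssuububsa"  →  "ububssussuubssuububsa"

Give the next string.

Replace each of the 21 characters of ububssussuubssuububsa in place — ssu ub ssu ub ub ub ssu ub ub ssu ssu ub ub ub ssu ssu ub ssu ub ub sa — and concatenate.

ssuubssuubububssuububssussuubububssussuubssuububsa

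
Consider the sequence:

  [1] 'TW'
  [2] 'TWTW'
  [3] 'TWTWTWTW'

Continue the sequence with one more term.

Each string is two copies of the previous one concatenated.
One more doubling of TWTWTWTW gives the answer.

TWTWTWTWTWTWTWTW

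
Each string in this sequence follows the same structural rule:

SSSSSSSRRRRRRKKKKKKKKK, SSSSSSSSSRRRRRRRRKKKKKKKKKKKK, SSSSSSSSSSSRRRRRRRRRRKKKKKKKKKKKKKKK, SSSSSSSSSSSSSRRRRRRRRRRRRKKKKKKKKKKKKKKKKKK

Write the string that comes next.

SSSSSSSSSSSSSSSRRRRRRRRRRRRRRKKKKKKKKKKKKKKKKKKKKK

The n-th term is 2n+1 S's then 2n R's then 3n K's, where the shown terms are n = 3, 4, 5, 6.
At n = 7 the blocks have lengths 15, 14, 21.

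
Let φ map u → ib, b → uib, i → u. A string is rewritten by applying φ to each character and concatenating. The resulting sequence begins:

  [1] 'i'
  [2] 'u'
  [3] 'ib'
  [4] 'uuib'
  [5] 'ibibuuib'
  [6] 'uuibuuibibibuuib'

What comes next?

Applying the rule to each of the 16 symbols of uuibuuibibibuuib gives the pieces ib ib u uib ib ib u uib u uib u uib ib ib u uib, which concatenate to the answer.

ibibuuibibibuuibuuibuuibibibuuib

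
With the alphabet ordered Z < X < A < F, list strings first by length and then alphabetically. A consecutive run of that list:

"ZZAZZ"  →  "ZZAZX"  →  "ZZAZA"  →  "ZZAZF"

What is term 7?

Stepping forward 3 times from ZZAZF: ZZAZF → ZZAXZ → ZZAXX, then the target.

ZZAXA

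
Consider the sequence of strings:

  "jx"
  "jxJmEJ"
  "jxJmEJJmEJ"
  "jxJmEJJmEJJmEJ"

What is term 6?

The strings grow by a fixed suffix JmEJ each time.
From jxJmEJJmEJJmEJ, 2 further steps: jxJmEJJmEJJmEJ → jxJmEJJmEJJmEJJmEJ → (answer).

jxJmEJJmEJJmEJJmEJJmEJ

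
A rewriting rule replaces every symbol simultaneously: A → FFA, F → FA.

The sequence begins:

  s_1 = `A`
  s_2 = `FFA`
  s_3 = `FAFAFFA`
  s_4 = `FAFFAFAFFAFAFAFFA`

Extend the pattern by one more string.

Replace each of the 17 characters of FAFFAFAFFAFAFAFFA in place — FA FFA FA FA FFA FA FFA FA FA FFA FA FFA FA FFA FA FA FFA — and concatenate.

FAFFAFAFAFFAFAFFAFAFAFFAFAFFAFAFFAFAFAFFA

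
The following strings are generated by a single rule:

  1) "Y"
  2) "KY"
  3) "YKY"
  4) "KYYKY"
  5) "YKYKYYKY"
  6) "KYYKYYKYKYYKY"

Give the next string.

YKYKYYKYKYYKYYKYKYYKY

Each term (from the third on) is the two preceding terms concatenated in order: term 3 = Y·KY = YKY.
Continuing: YKYKYYKY · KYYKYYKYKYYKY gives term 7.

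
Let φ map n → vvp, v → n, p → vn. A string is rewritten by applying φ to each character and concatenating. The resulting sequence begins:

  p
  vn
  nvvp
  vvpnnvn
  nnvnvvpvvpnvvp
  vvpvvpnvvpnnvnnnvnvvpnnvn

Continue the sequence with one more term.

nnvnnnvnvvpnnvnvvpvvpnvvpvvpvvpnvvpnnvnvvpvvpnvvp

Replace each of the 25 characters of vvpvvpnvvpnnvnnnvnvvpnnvn in place — n n vn n n vn vvp n n vn vvp vvp n vvp vvp vvp n vvp n n vn vvp vvp n vvp — and concatenate.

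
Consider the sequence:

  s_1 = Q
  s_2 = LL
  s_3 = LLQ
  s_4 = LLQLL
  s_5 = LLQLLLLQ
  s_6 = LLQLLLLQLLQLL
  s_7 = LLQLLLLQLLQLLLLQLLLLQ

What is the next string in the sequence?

Each term (from the third on) is the previous term followed by the one before it: term 3 = LL·Q = LLQ.
The next term joins LLQLLLLQLLQLLLLQLLLLQ and LLQLLLLQLLQLL.

LLQLLLLQLLQLLLLQLLLLQLLQLLLLQLLQLL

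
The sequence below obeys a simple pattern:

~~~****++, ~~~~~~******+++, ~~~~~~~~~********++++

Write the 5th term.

The n-th term is 3n ~'s then 2n+2 *'s then n+1 +'s (n = 1, 2, …).
For term 5, n = 5, so the run lengths are 15, 12, 6.

~~~~~~~~~~~~~~~************++++++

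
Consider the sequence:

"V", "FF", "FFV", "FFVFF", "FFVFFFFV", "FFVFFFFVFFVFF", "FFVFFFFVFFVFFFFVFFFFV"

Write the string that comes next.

FFVFFFFVFFVFFFFVFFFFVFFVFFFFVFFVFF

This is a Fibonacci-style word recurrence s(k) = s(k−1)·s(k−2): e.g. FF·V = FFV.
The next term joins FFVFFFFVFFVFFFFVFFFFV and FFVFFFFVFFVFF.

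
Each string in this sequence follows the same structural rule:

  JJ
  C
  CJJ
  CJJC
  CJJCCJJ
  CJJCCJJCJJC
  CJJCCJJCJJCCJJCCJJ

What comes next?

CJJCCJJCJJCCJJCCJJCJJCCJJCJJC

Each term (from the third on) is the previous term followed by the one before it: term 3 = C·JJ = CJJ.
The next term joins CJJCCJJCJJCCJJCCJJ and CJJCCJJCJJC.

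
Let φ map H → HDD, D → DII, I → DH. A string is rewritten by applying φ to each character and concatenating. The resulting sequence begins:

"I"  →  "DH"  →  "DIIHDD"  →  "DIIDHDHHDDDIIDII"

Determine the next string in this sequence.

Rewriting the 16 symbols of DIIDHDHHDDDIIDII one by one yields DII DH DH DII HDD DII HDD HDD DII DII DII DH DH DII DH DH; concatenated:

DIIDHDHDIIHDDDIIHDDHDDDIIDIIDIIDHDHDIIDHDH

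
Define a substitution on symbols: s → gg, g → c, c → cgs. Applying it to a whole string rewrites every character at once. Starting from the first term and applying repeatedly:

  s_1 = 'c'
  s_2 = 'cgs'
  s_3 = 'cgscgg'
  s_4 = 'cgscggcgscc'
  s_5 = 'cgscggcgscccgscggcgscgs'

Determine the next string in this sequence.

Rewriting the 23 symbols of cgscggcgscccgscggcgscgs one by one yields cgs c gg cgs c c cgs c gg cgs cgs cgs c gg cgs c c cgs c gg cgs c gg; concatenated:

cgscggcgscccgscggcgscgscgscggcgscccgscggcgscgg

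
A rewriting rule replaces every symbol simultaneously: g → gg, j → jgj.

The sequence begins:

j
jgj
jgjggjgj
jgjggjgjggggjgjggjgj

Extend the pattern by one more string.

jgjggjgjggggjgjggjgjggggggggjgjggjgjggggjgjggjgj

φ(jgjggjgjggggjgjggjgj) expands symbol-by-symbol to jgj gg jgj gg gg jgj gg jgj gg gg gg gg jgj gg jgj gg gg jgj gg jgj; joining the 20 pieces gives the next term.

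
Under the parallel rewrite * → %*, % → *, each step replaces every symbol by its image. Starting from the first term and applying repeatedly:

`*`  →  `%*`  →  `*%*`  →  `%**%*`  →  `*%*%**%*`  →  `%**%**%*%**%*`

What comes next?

Rewriting the 13 symbols of %**%**%*%**%* one by one yields * %* %* * %* %* * %* * %* %* * %*; concatenated:

*%*%**%*%**%**%*%**%*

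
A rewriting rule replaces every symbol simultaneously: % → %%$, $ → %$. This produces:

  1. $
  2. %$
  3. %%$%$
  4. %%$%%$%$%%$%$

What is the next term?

%%$%%$%$%%$%%$%$%%$%$%%$%%$%$%%$%$

φ(%%$%%$%$%%$%$) expands symbol-by-symbol to %%$ %%$ %$ %%$ %%$ %$ %%$ %$ %%$ %%$ %$ %%$ %$; joining the 13 pieces gives the next term.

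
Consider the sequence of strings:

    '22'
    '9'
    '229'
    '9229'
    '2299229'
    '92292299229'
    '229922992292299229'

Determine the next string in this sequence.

92292299229229922992292299229

Each term (from the third on) is the two preceding terms concatenated in order: term 3 = 22·9 = 229.
Continuing: 92292299229 · 229922992292299229 gives term 8.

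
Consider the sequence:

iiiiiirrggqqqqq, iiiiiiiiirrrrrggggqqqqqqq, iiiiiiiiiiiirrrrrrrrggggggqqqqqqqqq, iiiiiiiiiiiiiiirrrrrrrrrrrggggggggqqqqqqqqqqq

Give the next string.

iiiiiiiiiiiiiiiiiirrrrrrrrrrrrrrggggggggggqqqqqqqqqqqqq

Term n consists of 3n+3 i's, followed by 3n-1 r's, followed by 2n g's, followed by 2n+3 q's (n = 1, 2, …).
For the next term, n = 5, so the run lengths are 18, 14, 10, 13.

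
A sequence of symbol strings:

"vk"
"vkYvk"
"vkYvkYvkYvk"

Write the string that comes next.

Each string is two copies of the previous one joined by 'Y'.
One more doubling of vkYvkYvkYvk gives the answer.

vkYvkYvkYvkYvkYvkYvkYvk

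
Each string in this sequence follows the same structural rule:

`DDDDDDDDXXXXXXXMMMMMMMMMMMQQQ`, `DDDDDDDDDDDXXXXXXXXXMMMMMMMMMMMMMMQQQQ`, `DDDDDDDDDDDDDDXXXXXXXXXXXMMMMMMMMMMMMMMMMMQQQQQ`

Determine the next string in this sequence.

The n-th term is 3n-1 D's then 2n+1 X's then 3n+2 M's then n Q's, where the shown terms are n = 3, 4, 5.
Setting n = 6 gives 17, 13, 20, 6 characters in each block.

DDDDDDDDDDDDDDDDDXXXXXXXXXXXXXMMMMMMMMMMMMMMMMMMMMQQQQQQ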